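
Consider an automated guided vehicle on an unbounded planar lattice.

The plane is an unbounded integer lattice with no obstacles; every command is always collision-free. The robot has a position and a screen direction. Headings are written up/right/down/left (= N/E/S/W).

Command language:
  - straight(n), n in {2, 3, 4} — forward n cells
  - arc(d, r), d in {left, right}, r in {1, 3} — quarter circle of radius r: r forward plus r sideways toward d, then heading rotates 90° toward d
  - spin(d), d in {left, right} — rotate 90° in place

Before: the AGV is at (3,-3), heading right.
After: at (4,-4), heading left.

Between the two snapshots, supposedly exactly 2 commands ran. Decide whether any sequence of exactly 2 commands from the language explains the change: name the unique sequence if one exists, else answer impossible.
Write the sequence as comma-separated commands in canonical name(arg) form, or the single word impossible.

arc(right, 1), spin(right)

key: running spin(right) before arc(right, 1) would end elsewhere — order is forced
from: at (3,-3), heading right
step 1 (arc(right, 1)): at (4,-4), heading down
step 2 (spin(right)): at (4,-4), heading left
no other 2-command option fits: unique.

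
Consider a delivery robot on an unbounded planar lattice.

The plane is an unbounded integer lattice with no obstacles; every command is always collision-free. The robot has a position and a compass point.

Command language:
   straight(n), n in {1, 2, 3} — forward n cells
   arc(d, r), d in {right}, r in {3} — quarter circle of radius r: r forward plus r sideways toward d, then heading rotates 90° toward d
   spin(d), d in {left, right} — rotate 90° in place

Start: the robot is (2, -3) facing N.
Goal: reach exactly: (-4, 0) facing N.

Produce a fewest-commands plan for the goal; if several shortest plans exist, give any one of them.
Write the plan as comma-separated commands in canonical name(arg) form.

spin(left), straight(3), arc(right, 3)

start: (2, -3) facing N
t=1 spin(left) ⇒ (2, -3) facing W
t=2 straight(3) ⇒ (-1, -3) facing W
t=3 arc(right, 3) ⇒ (-4, 0) facing N
nothing shorter than 3 reaches the goal.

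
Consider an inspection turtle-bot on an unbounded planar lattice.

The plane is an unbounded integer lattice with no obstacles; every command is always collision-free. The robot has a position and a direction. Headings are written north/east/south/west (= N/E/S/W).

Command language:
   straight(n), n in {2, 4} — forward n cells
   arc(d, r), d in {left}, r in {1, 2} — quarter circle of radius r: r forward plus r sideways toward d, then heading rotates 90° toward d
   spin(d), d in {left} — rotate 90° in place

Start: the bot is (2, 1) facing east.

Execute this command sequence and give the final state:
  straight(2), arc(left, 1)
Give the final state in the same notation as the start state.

(5, 2) facing north

from: (2, 1) facing east
[1] after straight(2): (4, 1) facing east
[2] after arc(left, 1): (5, 2) facing north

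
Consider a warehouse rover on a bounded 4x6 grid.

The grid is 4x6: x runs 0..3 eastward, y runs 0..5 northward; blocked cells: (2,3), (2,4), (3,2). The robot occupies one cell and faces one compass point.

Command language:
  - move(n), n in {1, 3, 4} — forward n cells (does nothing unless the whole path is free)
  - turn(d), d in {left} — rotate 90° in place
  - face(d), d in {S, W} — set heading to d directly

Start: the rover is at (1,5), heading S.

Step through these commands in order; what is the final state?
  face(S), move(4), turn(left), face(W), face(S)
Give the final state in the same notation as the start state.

at (1,1), heading S

start: at (1,5), heading S
[1] after face(S): at (1,5), heading S
[2] after move(4): at (1,1), heading S
[3] after turn(left): at (1,1), heading E
[4] after face(W): at (1,1), heading W
[5] after face(S): at (1,1), heading S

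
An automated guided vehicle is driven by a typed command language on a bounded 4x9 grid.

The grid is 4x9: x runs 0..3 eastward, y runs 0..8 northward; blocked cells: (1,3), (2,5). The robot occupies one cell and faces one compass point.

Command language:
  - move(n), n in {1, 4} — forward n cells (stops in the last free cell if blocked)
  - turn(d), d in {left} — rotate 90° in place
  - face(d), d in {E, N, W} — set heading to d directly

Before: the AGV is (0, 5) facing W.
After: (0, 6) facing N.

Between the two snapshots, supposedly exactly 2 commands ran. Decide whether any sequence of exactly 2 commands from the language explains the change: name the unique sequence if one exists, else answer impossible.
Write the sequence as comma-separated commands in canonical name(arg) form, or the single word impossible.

key: position moved to (0,6) AND the heading swung to N — translation plus rotation needed
t0: (0, 5) facing W
[1] after face(N): (0, 5) facing N
[2] after move(1): (0, 6) facing N
no other 2-command option fits: unique.

face(N), move(1)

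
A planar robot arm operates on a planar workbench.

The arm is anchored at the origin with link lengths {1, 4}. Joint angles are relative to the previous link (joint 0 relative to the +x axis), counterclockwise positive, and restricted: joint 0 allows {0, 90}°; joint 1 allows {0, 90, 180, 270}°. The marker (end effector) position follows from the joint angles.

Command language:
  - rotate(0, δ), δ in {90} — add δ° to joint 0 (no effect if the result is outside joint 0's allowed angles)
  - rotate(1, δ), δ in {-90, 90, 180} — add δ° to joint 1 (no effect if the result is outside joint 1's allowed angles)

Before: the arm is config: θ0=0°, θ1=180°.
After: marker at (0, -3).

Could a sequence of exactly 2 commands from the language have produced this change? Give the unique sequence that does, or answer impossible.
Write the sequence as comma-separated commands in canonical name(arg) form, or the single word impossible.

from: config: θ0=0°, θ1=180°
step 1 (rotate(0, 90)): config: θ0=90°, θ1=180°
step 2 (rotate(0, 90)): config: θ0=90°, θ1=180°
no other 2-command option fits: unique.

rotate(0, 90), rotate(0, 90)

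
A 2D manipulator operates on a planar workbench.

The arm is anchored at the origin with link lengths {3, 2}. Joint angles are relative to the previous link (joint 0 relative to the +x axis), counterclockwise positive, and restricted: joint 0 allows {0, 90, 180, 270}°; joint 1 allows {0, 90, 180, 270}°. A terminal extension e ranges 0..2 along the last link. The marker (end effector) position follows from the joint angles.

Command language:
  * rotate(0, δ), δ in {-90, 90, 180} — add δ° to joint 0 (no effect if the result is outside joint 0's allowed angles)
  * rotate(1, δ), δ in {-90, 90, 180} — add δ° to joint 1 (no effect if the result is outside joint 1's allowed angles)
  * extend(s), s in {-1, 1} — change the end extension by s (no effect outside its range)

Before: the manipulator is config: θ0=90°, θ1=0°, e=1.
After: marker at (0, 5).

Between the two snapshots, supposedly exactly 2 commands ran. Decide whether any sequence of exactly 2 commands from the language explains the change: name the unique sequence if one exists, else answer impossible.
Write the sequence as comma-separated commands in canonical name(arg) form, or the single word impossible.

extend(-1), extend(-1)

begin: config: θ0=90°, θ1=0°, e=1
1. extend(-1) → config: θ0=90°, θ1=0°, e=0
2. extend(-1) → config: θ0=90°, θ1=0°, e=0
no rival 2-sequence matches.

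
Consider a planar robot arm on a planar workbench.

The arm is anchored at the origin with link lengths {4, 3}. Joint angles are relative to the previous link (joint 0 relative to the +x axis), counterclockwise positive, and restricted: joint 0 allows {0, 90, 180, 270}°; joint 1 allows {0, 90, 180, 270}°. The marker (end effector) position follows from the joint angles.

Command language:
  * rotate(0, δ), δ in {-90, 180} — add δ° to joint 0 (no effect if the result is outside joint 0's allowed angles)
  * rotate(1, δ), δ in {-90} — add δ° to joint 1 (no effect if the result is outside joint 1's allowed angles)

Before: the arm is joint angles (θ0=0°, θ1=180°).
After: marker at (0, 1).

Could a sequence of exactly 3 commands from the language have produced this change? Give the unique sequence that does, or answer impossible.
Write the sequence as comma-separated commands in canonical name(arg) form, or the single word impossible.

begin: joint angles (θ0=0°, θ1=180°)
[1] after rotate(0, -90): joint angles (θ0=270°, θ1=180°)
[2] after rotate(0, -90): joint angles (θ0=180°, θ1=180°)
[3] after rotate(0, -90): joint angles (θ0=90°, θ1=180°)
no rival 3-sequence matches.

rotate(0, -90), rotate(0, -90), rotate(0, -90)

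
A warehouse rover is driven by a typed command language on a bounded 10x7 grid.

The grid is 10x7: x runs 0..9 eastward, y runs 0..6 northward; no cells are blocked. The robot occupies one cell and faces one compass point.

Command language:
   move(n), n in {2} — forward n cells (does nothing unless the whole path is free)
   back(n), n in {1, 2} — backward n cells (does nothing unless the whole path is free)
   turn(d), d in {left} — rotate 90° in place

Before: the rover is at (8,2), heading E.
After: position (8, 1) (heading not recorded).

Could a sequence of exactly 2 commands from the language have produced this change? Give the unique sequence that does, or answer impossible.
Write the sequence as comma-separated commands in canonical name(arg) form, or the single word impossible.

key: order matters: swapping turn(left) and back(1) lands elsewhere
initial: at (8,2), heading E
t=1 turn(left) ⇒ at (8,2), heading N
t=2 back(1) ⇒ at (8,1), heading N
uniquely the one of 16 2-step routes that fits.

turn(left), back(1)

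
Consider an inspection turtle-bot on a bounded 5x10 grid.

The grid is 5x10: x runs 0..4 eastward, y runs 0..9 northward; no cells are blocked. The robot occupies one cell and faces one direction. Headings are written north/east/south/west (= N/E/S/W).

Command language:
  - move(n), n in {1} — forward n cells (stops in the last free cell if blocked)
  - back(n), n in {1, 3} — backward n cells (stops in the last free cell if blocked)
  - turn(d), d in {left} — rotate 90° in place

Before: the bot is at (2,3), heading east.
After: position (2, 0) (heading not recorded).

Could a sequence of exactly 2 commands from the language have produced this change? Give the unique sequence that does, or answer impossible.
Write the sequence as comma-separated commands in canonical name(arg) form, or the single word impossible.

turn(left), back(3)

key: running back(3) before turn(left) would end elsewhere — order is forced
start: at (2,3), heading east
step 1 (turn(left)): at (2,3), heading north
step 2 (back(3)): at (2,0), heading north
all 16 alternatives checked — unique.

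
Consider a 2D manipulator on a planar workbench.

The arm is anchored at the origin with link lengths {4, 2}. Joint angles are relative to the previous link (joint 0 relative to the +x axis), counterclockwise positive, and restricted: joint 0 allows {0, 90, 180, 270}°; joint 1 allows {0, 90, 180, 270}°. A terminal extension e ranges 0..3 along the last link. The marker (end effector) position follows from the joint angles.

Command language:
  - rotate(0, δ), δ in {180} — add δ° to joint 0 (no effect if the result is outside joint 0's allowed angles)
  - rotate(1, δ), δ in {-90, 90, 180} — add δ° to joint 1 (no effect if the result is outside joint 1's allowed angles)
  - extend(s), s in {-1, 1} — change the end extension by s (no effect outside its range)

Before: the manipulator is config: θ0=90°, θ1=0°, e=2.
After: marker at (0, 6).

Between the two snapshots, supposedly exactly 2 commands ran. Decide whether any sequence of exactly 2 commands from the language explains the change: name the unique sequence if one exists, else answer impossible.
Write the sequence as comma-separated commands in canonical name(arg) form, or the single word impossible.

extend(-1), extend(-1)

from: config: θ0=90°, θ1=0°, e=2
[1] after extend(-1): config: θ0=90°, θ1=0°, e=1
[2] after extend(-1): config: θ0=90°, θ1=0°, e=0
no rival 2-sequence matches.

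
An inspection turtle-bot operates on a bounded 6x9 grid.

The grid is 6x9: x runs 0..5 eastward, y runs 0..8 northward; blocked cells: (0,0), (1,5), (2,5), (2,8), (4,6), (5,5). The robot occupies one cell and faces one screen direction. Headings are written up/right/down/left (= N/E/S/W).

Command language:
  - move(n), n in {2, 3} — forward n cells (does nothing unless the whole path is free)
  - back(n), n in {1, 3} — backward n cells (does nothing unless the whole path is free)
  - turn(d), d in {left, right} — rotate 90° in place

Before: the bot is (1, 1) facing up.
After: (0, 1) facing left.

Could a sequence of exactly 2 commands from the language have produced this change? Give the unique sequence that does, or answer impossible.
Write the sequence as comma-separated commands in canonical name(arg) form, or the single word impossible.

impossible

checked all 2-command options: none fits.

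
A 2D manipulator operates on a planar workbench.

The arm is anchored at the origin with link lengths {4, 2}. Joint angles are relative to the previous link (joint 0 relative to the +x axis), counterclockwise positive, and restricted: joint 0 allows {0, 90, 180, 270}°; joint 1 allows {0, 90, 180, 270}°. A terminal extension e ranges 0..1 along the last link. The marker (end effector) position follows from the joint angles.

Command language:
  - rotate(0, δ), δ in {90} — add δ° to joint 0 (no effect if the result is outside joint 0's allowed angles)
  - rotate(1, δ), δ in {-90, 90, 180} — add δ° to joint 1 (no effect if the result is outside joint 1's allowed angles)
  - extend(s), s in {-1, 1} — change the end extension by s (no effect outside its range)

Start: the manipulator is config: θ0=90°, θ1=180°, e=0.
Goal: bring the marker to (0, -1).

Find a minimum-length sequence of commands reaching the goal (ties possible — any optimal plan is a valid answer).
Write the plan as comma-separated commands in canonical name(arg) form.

t0: config: θ0=90°, θ1=180°, e=0
[1] after extend(1): config: θ0=90°, θ1=180°, e=1
[2] after rotate(0, 90): config: θ0=180°, θ1=180°, e=1
[3] after rotate(0, 90): config: θ0=270°, θ1=180°, e=1
minimal: 3 command(s), checked below 3.

extend(1), rotate(0, 90), rotate(0, 90)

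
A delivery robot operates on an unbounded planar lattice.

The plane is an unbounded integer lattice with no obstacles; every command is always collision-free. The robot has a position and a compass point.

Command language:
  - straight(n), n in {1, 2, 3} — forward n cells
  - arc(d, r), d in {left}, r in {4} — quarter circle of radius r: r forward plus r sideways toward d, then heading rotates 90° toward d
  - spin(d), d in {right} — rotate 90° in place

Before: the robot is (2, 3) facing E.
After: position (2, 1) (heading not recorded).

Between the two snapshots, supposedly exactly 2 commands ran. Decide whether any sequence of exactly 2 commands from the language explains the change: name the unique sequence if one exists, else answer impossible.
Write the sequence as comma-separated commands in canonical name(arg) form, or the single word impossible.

spin(right), straight(2)

key: order matters: swapping spin(right) and straight(2) lands elsewhere
initial: (2, 3) facing E
[1] after spin(right): (2, 3) facing S
[2] after straight(2): (2, 1) facing S
no rival 2-sequence matches.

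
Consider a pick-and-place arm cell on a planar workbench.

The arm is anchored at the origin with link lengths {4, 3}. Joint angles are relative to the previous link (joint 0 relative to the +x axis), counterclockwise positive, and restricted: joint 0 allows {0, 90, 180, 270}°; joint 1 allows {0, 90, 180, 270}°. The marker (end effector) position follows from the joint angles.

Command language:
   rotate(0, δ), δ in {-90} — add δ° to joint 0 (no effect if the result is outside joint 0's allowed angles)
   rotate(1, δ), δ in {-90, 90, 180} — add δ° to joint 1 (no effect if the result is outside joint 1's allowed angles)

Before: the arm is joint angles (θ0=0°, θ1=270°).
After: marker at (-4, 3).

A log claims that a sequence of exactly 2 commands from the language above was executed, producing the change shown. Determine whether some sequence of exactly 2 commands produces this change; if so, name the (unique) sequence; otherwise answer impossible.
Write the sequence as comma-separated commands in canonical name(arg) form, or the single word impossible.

rotate(0, -90), rotate(0, -90)

from: joint angles (θ0=0°, θ1=270°)
t=1 rotate(0, -90) ⇒ joint angles (θ0=270°, θ1=270°)
t=2 rotate(0, -90) ⇒ joint angles (θ0=180°, θ1=270°)
uniquely the one of 16 2-step routes that fits.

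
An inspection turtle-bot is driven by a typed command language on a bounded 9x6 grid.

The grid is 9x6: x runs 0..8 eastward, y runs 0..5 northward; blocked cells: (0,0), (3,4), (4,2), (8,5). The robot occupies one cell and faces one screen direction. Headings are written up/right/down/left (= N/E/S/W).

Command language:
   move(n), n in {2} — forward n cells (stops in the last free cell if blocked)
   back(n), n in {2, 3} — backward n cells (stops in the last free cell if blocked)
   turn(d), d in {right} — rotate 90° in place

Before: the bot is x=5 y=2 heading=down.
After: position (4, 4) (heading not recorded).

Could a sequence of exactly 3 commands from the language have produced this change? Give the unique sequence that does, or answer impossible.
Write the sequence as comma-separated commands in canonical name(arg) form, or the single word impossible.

key: running move(2) before back(2) would end elsewhere — order is forced
begin: x=5 y=2 heading=down
t=1 back(2) ⇒ x=5 y=4 heading=down
t=2 turn(right) ⇒ x=5 y=4 heading=left
t=3 move(2) ⇒ x=4 y=4 heading=left
no other 3-command option fits: unique.

back(2), turn(right), move(2)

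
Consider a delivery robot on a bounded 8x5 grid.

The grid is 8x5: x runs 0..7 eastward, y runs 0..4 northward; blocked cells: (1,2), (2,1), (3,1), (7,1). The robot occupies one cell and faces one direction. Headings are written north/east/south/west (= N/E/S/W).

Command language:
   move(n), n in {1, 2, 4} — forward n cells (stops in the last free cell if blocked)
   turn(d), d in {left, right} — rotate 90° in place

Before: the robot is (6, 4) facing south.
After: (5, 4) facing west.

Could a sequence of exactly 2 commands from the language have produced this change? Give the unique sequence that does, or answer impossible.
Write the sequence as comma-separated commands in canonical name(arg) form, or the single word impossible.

key: order matters: swapping turn(right) and move(1) lands elsewhere
t0: (6, 4) facing south
1. turn(right) → (6, 4) facing west
2. move(1) → (5, 4) facing west
no rival 2-sequence matches.

turn(right), move(1)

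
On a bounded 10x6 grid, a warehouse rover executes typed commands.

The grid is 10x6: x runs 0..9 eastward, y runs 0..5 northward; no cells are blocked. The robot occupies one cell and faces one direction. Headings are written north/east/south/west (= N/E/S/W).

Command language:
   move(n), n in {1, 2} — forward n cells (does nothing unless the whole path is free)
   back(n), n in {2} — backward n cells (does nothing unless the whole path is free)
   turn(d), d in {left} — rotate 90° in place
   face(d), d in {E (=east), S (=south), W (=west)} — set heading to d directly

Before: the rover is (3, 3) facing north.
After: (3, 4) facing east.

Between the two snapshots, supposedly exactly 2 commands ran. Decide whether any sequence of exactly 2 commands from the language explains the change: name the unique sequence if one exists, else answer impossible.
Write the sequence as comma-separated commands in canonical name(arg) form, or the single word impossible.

move(1), face(E)

key: running face(E) before move(1) would end elsewhere — order is forced
t0: (3, 3) facing north
[1] after move(1): (3, 4) facing north
[2] after face(E): (3, 4) facing east
all 49 alternatives checked — unique.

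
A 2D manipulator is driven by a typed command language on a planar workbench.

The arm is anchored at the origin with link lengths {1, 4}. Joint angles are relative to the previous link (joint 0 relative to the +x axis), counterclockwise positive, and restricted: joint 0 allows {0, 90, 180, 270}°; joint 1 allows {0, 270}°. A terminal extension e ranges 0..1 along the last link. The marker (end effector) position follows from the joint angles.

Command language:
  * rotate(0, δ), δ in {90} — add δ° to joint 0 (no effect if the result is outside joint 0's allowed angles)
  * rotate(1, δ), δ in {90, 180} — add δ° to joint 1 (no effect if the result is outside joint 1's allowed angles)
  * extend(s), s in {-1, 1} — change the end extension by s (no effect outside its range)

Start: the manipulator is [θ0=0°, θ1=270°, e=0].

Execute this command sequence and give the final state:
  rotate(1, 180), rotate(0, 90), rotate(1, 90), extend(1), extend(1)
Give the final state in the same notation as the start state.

[θ0=90°, θ1=0°, e=1]

initial: [θ0=0°, θ1=270°, e=0]
t=1 rotate(1, 180) ⇒ [θ0=0°, θ1=270°, e=0]
t=2 rotate(0, 90) ⇒ [θ0=90°, θ1=270°, e=0]
t=3 rotate(1, 90) ⇒ [θ0=90°, θ1=0°, e=0]
t=4 extend(1) ⇒ [θ0=90°, θ1=0°, e=1]
t=5 extend(1) ⇒ [θ0=90°, θ1=0°, e=1]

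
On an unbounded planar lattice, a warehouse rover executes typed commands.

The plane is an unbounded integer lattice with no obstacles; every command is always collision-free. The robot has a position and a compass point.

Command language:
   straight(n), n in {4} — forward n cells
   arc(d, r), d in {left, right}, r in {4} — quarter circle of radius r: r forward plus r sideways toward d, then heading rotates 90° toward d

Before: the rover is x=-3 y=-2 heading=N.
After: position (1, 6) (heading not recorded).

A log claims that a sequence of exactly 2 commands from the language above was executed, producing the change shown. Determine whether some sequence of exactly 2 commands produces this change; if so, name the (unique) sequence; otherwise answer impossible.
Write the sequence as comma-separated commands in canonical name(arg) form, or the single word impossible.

straight(4), arc(right, 4)

key: order matters: swapping straight(4) and arc(right, 4) lands elsewhere
from: x=-3 y=-2 heading=N
[1] after straight(4): x=-3 y=2 heading=N
[2] after arc(right, 4): x=1 y=6 heading=E
uniquely the one of 9 2-step routes that fits.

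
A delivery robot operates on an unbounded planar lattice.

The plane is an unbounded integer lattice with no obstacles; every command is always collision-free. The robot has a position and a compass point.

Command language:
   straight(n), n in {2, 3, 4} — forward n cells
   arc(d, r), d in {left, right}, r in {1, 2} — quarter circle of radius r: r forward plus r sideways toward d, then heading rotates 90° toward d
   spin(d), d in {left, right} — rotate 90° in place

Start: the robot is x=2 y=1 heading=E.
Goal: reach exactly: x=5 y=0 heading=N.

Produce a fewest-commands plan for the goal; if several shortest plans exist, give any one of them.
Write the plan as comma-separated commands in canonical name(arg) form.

initial: x=2 y=1 heading=E
1. spin(right) → x=2 y=1 heading=S
2. arc(left, 2) → x=4 y=-1 heading=E
3. arc(left, 1) → x=5 y=0 heading=N
minimal: 3 command(s), checked below 3.

spin(right), arc(left, 2), arc(left, 1)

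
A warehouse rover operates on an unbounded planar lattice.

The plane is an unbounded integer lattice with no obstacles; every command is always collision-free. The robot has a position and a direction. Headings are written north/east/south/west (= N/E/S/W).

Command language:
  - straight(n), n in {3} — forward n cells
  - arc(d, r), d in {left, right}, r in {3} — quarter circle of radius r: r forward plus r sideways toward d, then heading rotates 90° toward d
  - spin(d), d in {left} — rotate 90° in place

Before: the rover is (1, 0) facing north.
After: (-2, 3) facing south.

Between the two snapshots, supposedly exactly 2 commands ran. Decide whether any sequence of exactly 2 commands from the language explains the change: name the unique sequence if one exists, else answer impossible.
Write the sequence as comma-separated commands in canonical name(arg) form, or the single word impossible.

key: running spin(left) before arc(left, 3) would end elsewhere — order is forced
initial: (1, 0) facing north
1. arc(left, 3) → (-2, 3) facing west
2. spin(left) → (-2, 3) facing south
all 16 alternatives checked — unique.

arc(left, 3), spin(left)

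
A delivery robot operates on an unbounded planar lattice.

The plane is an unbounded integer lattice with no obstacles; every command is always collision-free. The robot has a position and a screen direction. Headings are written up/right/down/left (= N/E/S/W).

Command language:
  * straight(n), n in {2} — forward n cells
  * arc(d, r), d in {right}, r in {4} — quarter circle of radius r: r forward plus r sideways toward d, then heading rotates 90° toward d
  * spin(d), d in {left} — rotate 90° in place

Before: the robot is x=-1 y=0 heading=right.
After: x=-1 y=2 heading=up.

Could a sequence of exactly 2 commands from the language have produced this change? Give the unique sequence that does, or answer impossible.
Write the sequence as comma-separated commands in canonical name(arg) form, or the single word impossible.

key: order matters: swapping spin(left) and straight(2) lands elsewhere
t0: x=-1 y=0 heading=right
step 1 (spin(left)): x=-1 y=0 heading=up
step 2 (straight(2)): x=-1 y=2 heading=up
no rival 2-sequence matches.

spin(left), straight(2)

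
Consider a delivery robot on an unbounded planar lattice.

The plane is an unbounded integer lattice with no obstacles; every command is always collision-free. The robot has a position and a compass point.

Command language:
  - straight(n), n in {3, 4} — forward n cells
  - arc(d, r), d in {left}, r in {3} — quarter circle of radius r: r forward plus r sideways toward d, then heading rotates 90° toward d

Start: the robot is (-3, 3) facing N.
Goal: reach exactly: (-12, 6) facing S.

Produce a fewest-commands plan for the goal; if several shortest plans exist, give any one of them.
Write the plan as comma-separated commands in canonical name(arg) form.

straight(3), arc(left, 3), straight(3), arc(left, 3)

from: (-3, 3) facing N
[1] after straight(3): (-3, 6) facing N
[2] after arc(left, 3): (-6, 9) facing W
[3] after straight(3): (-9, 9) facing W
[4] after arc(left, 3): (-12, 6) facing S
shorter routes all fall short; 4 is best.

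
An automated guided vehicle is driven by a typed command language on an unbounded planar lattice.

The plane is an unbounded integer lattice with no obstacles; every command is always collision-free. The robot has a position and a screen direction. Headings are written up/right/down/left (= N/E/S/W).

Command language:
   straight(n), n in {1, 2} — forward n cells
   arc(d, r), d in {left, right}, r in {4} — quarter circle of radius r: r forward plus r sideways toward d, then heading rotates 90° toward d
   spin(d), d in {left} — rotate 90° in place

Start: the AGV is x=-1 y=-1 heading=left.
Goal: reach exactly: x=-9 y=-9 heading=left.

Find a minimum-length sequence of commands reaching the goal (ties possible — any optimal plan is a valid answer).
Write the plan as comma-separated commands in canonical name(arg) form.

from: x=-1 y=-1 heading=left
t=1 arc(left, 4) ⇒ x=-5 y=-5 heading=down
t=2 arc(right, 4) ⇒ x=-9 y=-9 heading=left
nothing shorter than 2 reaches the goal.

arc(left, 4), arc(right, 4)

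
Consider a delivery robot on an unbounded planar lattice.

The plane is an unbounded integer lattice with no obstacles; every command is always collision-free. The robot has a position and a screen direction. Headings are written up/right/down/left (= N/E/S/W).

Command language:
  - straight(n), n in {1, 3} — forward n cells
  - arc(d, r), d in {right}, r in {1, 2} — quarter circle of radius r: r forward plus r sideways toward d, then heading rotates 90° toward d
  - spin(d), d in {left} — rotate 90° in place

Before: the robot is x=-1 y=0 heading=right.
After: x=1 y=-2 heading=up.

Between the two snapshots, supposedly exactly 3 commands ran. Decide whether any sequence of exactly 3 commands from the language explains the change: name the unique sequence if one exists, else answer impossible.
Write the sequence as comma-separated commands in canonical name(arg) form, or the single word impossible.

arc(right, 2), spin(left), spin(left)

key: cell and facing (now N) both changed — the 3 commands mix motion and turning
initial: x=-1 y=0 heading=right
1. arc(right, 2) → x=1 y=-2 heading=down
2. spin(left) → x=1 y=-2 heading=right
3. spin(left) → x=1 y=-2 heading=up
no rival 3-sequence matches.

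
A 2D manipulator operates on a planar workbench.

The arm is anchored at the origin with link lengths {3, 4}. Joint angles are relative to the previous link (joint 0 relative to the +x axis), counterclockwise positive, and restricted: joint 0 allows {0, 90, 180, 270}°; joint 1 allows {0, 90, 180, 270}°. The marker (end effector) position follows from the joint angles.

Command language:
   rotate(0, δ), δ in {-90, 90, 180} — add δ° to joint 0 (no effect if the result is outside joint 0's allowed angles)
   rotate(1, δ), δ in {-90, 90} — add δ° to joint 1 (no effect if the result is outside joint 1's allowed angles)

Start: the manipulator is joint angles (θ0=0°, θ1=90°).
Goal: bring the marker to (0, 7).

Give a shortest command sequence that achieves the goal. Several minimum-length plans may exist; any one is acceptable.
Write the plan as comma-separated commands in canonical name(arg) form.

begin: joint angles (θ0=0°, θ1=90°)
t=1 rotate(0, 90) ⇒ joint angles (θ0=90°, θ1=90°)
t=2 rotate(1, -90) ⇒ joint angles (θ0=90°, θ1=0°)
shorter routes all fall short; 2 is best.

rotate(0, 90), rotate(1, -90)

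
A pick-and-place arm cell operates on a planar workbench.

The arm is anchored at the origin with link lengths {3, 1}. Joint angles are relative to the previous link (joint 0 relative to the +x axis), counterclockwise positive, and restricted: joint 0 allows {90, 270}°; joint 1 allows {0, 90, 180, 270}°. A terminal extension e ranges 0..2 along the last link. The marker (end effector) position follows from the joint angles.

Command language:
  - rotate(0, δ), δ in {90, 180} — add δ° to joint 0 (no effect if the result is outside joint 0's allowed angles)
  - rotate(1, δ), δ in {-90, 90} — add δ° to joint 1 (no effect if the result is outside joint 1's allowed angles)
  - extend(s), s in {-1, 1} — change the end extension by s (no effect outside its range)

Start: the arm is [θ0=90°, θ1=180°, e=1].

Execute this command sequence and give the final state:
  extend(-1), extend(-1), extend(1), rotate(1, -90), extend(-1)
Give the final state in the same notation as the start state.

start: [θ0=90°, θ1=180°, e=1]
[1] after extend(-1): [θ0=90°, θ1=180°, e=0]
[2] after extend(-1): [θ0=90°, θ1=180°, e=0]
[3] after extend(1): [θ0=90°, θ1=180°, e=1]
[4] after rotate(1, -90): [θ0=90°, θ1=90°, e=1]
[5] after extend(-1): [θ0=90°, θ1=90°, e=0]

[θ0=90°, θ1=90°, e=0]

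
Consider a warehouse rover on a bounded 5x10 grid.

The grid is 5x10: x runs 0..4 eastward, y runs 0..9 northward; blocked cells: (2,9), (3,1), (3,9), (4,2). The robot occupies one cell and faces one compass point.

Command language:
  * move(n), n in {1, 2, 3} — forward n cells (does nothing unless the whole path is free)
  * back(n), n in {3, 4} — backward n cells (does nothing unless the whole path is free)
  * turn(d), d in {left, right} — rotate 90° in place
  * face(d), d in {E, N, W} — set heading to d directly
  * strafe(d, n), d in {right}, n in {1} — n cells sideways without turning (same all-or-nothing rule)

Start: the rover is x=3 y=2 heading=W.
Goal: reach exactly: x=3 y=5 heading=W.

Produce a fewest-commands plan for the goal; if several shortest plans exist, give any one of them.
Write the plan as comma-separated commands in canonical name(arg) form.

t0: x=3 y=2 heading=W
1. strafe(right, 1) → x=3 y=3 heading=W
2. strafe(right, 1) → x=3 y=4 heading=W
3. strafe(right, 1) → x=3 y=5 heading=W
minimal: 3 command(s), checked below 3.

strafe(right, 1), strafe(right, 1), strafe(right, 1)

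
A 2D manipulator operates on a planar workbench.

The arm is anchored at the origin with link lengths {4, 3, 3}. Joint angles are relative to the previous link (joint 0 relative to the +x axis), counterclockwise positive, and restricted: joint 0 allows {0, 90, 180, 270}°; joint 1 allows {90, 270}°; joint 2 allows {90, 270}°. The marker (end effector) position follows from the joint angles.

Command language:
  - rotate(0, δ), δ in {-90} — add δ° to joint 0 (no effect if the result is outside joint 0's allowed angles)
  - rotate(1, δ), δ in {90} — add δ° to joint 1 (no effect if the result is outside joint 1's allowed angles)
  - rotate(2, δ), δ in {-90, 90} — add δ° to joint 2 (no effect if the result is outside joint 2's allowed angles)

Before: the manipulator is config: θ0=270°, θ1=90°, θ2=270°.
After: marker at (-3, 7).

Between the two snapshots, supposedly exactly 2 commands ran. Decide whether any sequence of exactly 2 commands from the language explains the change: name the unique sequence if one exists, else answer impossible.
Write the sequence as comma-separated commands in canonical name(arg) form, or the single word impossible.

initial: config: θ0=270°, θ1=90°, θ2=270°
1. rotate(0, -90) → config: θ0=180°, θ1=90°, θ2=270°
2. rotate(0, -90) → config: θ0=90°, θ1=90°, θ2=270°
no rival 2-sequence matches.

rotate(0, -90), rotate(0, -90)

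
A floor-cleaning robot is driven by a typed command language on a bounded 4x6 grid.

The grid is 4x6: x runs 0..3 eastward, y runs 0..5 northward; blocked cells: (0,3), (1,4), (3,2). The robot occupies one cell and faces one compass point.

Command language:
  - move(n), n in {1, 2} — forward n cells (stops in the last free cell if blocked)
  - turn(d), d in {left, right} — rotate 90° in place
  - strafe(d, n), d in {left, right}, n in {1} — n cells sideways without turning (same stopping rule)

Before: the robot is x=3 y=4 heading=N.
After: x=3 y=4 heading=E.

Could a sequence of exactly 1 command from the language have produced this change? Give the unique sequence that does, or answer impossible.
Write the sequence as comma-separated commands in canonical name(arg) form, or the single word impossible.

turn(right)

key: (3,4) unchanged — the single command moves nothing
initial: x=3 y=4 heading=N
step 1 (turn(right)): x=3 y=4 heading=E
all 6 alternatives checked — unique.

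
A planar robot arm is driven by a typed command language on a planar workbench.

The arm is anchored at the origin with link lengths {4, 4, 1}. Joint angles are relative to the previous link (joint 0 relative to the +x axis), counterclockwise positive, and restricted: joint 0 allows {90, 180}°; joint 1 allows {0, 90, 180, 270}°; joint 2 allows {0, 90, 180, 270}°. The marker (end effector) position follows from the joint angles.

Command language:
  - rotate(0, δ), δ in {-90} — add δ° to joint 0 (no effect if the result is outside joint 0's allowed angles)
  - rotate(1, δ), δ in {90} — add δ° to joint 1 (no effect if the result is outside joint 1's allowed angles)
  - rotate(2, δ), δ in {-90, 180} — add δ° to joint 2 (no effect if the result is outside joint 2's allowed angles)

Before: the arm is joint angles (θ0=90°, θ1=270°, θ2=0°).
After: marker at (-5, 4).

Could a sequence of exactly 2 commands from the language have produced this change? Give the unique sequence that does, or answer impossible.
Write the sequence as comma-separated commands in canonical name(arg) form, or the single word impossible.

rotate(1, 90), rotate(1, 90)

initial: joint angles (θ0=90°, θ1=270°, θ2=0°)
1. rotate(1, 90) → joint angles (θ0=90°, θ1=0°, θ2=0°)
2. rotate(1, 90) → joint angles (θ0=90°, θ1=90°, θ2=0°)
no rival 2-sequence matches.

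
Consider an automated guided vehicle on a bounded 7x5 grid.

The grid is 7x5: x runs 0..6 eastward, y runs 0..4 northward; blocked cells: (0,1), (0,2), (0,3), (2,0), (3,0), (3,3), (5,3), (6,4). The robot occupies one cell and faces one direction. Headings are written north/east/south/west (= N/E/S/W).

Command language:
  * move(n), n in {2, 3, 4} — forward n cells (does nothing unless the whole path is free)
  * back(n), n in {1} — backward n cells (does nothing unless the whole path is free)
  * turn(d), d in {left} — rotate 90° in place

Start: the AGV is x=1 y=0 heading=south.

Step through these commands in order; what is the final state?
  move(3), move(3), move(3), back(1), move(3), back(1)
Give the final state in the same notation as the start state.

begin: x=1 y=0 heading=south
step 1 (move(3)): x=1 y=0 heading=south
step 2 (move(3)): x=1 y=0 heading=south
step 3 (move(3)): x=1 y=0 heading=south
step 4 (back(1)): x=1 y=1 heading=south
step 5 (move(3)): x=1 y=1 heading=south
step 6 (back(1)): x=1 y=2 heading=south

x=1 y=2 heading=south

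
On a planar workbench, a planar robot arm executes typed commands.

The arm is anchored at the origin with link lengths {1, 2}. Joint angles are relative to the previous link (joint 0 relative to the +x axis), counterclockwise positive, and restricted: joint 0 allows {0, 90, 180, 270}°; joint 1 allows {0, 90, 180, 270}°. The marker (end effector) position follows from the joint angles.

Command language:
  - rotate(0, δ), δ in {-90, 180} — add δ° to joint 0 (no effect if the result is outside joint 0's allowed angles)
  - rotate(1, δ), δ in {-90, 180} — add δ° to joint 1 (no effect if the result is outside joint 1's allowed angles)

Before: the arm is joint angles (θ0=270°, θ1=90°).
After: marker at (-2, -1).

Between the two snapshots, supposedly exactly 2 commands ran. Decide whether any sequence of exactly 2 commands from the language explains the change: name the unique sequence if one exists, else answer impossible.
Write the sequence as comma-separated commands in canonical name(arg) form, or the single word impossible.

rotate(1, -90), rotate(1, -90)

from: joint angles (θ0=270°, θ1=90°)
[1] after rotate(1, -90): joint angles (θ0=270°, θ1=0°)
[2] after rotate(1, -90): joint angles (θ0=270°, θ1=270°)
uniquely the one of 16 2-step routes that fits.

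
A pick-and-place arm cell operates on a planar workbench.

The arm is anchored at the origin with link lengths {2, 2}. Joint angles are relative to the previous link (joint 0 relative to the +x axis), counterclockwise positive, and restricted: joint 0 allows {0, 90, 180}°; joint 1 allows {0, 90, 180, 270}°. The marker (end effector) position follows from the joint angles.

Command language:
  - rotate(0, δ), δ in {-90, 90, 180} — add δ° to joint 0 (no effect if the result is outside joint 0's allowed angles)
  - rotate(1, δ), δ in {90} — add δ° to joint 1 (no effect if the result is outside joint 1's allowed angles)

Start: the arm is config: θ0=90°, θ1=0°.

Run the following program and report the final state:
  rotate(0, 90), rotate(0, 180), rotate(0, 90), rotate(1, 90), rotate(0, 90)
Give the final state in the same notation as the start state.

config: θ0=180°, θ1=90°

begin: config: θ0=90°, θ1=0°
step 1 (rotate(0, 90)): config: θ0=180°, θ1=0°
step 2 (rotate(0, 180)): config: θ0=0°, θ1=0°
step 3 (rotate(0, 90)): config: θ0=90°, θ1=0°
step 4 (rotate(1, 90)): config: θ0=90°, θ1=90°
step 5 (rotate(0, 90)): config: θ0=180°, θ1=90°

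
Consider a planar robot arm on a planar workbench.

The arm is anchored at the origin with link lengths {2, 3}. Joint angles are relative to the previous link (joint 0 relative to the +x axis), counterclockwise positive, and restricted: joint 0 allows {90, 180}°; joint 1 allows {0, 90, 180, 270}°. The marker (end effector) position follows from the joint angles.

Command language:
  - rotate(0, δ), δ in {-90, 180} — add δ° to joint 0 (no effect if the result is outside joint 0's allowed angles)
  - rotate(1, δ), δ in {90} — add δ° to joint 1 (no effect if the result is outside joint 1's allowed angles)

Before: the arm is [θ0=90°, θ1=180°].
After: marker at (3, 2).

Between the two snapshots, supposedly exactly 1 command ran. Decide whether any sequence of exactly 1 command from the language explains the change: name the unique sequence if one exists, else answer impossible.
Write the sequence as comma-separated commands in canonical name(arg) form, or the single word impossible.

begin: [θ0=90°, θ1=180°]
t=1 rotate(1, 90) ⇒ [θ0=90°, θ1=270°]
no rival 1-sequence matches.

rotate(1, 90)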